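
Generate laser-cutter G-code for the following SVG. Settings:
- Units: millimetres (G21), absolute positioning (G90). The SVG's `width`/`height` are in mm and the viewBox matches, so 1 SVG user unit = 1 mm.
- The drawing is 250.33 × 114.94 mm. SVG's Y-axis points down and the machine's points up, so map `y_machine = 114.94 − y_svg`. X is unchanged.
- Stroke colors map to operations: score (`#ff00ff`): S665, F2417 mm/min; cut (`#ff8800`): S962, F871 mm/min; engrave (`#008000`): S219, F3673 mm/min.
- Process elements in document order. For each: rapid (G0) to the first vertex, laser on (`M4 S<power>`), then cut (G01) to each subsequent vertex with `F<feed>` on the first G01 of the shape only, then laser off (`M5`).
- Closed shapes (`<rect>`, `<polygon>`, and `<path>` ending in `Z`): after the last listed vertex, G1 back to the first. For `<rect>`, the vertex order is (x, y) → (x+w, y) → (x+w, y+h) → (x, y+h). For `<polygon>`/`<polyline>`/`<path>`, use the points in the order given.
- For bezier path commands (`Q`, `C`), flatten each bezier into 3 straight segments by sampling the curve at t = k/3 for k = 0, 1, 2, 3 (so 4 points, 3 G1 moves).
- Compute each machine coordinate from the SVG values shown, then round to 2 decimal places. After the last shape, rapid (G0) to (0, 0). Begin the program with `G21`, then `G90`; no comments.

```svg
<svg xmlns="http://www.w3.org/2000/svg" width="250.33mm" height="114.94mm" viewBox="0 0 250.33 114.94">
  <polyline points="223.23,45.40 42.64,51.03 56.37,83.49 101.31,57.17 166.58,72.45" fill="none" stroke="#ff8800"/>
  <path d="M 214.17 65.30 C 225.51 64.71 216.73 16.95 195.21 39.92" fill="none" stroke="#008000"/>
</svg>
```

G21
G90
G0 X223.23 Y69.54
M4 S962
G01 X42.64 Y63.91 F871
G01 X56.37 Y31.45
G01 X101.31 Y57.77
G01 X166.58 Y42.49
M5
G0 X214.17 Y49.64
M4 S219
G01 X219.08 Y61.59 F3673
G01 X212.21 Y78.78
G01 X195.21 Y75.02
M5
G0 X0.00 Y0.00

Since the viewBox matches the mm dimensions, user units are millimetres directly. The only transform is the Y-flip y_m = 114.94 − y_svg.

Shape 1 is a open polyline drawn with `<polyline>`. Its stroke #ff8800 means cut at S962, F871. After flipping Y the toolpath is (223.23,69.54) → (42.64,63.91) → (56.37,31.45) → (101.31,57.77) → (166.58,42.49).

Shape 2 is a cubic bezier drawn with `<path>`. Its stroke #008000 means engrave at S219, F3673. After flipping Y the toolpath is (214.17,49.64) → (219.08,61.59) → (212.21,78.78) → (195.21,75.02).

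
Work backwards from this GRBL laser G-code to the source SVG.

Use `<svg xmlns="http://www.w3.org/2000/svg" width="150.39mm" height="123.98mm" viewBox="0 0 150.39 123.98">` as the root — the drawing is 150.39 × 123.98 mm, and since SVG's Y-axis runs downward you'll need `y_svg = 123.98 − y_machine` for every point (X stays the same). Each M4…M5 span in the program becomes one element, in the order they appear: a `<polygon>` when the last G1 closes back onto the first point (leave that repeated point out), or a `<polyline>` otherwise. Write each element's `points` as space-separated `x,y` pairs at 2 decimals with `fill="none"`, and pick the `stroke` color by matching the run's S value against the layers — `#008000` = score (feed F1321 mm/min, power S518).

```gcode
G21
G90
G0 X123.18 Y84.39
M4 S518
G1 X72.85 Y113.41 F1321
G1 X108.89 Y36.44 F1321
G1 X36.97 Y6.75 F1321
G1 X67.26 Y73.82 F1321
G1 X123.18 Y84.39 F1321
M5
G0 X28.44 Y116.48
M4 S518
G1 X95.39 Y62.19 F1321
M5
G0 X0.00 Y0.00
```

<svg xmlns="http://www.w3.org/2000/svg" width="150.39mm" height="123.98mm" viewBox="0 0 150.39 123.98">
  <polygon points="123.18,39.59 72.85,10.57 108.89,87.54 36.97,117.23 67.26,50.16" fill="none" stroke="#008000"/>
  <polyline points="28.44,7.50 95.39,61.79" fill="none" stroke="#008000"/>
</svg>

y_svg = 123.98 − y_m. Every run uses S518, so all elements get stroke `#008000` (score).

[1] closed run; points: 123.18,39.59 72.85,10.57 108.89,87.54 36.97,117.23 67.26,50.16

[2] open run; points: 28.44,7.50 95.39,61.79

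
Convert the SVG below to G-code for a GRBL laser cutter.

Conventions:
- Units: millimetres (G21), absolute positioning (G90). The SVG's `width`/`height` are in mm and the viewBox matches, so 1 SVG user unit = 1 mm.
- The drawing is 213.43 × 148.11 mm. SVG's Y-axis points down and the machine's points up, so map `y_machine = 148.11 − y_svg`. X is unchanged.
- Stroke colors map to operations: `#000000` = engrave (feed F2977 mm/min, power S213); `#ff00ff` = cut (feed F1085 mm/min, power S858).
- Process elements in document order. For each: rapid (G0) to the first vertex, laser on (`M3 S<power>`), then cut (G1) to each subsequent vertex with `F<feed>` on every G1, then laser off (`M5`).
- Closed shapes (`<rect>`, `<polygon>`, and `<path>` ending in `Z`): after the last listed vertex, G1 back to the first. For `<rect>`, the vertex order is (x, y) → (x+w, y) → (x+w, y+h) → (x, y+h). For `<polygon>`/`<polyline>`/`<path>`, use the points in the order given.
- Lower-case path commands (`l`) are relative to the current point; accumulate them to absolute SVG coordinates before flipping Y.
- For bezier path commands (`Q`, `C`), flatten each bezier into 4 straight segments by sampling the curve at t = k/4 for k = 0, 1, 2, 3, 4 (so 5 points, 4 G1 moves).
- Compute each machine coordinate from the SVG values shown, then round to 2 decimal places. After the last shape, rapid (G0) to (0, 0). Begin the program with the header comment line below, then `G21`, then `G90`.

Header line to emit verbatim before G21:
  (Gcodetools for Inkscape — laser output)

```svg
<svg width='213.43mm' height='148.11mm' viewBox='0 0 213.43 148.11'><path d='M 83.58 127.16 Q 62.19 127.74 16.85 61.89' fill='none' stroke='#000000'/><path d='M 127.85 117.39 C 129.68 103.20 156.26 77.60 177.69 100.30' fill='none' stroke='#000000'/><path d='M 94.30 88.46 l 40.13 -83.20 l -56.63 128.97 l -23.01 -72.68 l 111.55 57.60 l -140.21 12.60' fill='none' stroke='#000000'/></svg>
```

viewBox `0 0 213.43 148.11` with mm width/height → 1 unit = 1 mm. Flip: y_m = 148.11 − y_svg.

**Shape 1** — `<path>` quadratic bezier, stroke `#000000` → engrave (S213, F2977). Control points (SVG): P0=(83.58,127.16), P1=(62.19,127.74), P2=(16.85,61.89); sampled at t=k/4. Machine vertices: (83.58,20.95) → (71.39,24.81) → (56.20,36.98) → (38.02,57.45) → (16.85,86.22). Open path.

**Shape 2** — `<path>` cubic bezier, stroke `#000000` → engrave (S213, F2977). Control points (SVG): P0=(127.85,117.39), P1=(129.68,103.20), P2=(156.26,77.60), P3=(177.69,100.30); sampled at t=k/4. Machine vertices: (127.85,30.72) → (133.40,42.57) → (145.42,53.10) → (161.12,56.71) → (177.69,47.81). Open path.

**Shape 3** — `<path>` open polyline, stroke `#000000` → engrave (S213, F2977). Machine vertices: (94.30,59.65) → (134.43,142.85) → (77.80,13.88) → (54.79,86.56) → (166.34,28.96) → (26.13,16.36). Open path.

(Gcodetools for Inkscape — laser output)
G21
G90
G0 X83.58 Y20.95
M3 S213
G1 X71.39 Y24.81 F2977
G1 X56.20 Y36.98 F2977
G1 X38.02 Y57.45 F2977
G1 X16.85 Y86.22 F2977
M5
G0 X127.85 Y30.72
M3 S213
G1 X133.40 Y42.57 F2977
G1 X145.42 Y53.10 F2977
G1 X161.12 Y56.71 F2977
G1 X177.69 Y47.81 F2977
M5
G0 X94.30 Y59.65
M3 S213
G1 X134.43 Y142.85 F2977
G1 X77.80 Y13.88 F2977
G1 X54.79 Y86.56 F2977
G1 X166.34 Y28.96 F2977
G1 X26.13 Y16.36 F2977
M5
G0 X0.00 Y0.00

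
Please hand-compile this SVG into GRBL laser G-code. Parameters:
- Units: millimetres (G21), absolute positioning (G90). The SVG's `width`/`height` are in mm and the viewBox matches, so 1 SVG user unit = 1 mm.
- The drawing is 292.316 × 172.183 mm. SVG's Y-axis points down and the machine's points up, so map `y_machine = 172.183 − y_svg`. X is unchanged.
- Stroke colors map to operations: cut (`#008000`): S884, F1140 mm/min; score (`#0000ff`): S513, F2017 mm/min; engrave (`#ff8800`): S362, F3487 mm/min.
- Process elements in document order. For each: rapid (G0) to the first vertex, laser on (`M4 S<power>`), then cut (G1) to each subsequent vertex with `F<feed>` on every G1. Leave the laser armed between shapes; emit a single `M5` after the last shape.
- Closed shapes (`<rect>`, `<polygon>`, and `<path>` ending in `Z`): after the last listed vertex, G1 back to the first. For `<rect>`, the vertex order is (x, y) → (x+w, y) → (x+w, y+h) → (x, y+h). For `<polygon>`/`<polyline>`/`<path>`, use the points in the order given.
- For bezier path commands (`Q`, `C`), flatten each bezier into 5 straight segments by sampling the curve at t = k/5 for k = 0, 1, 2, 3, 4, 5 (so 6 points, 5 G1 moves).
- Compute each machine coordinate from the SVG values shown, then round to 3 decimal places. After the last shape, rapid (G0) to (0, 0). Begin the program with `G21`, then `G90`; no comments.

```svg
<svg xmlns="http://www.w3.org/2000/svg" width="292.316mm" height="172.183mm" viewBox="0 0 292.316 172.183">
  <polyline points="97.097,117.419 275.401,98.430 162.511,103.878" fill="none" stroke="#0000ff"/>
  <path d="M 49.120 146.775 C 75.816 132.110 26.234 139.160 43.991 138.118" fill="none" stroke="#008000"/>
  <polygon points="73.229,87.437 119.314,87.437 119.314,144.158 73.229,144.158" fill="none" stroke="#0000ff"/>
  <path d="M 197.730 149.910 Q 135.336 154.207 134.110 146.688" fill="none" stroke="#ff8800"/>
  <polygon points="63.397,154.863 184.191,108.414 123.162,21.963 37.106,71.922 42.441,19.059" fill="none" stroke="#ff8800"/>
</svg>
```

Since the viewBox matches the mm dimensions, user units are millimetres directly. The only transform is the Y-flip y_m = 172.183 − y_svg.

Shape 1 is a open polyline drawn with `<polyline>`. Its stroke #0000ff means score at S513, F2017. After flipping Y the toolpath is (97.097,54.764) → (275.401,73.753) → (162.511,68.305).

Shape 2 is a cubic bezier drawn with `<path>`. Its stroke #008000 means cut at S884, F1140. After flipping Y the toolpath is (49.120,25.408) → (57.133,31.840) → (53.733,34.490) → (45.814,34.791) → (40.269,34.172) → (43.991,34.065).

Shape 3 is a rectangle drawn with `<polygon>`. Its stroke #0000ff means score at S513, F2017. After flipping Y the toolpath is (73.229,84.746) → (119.314,84.746) → (119.314,28.025) → (73.229,28.025) → (73.229,84.746), returning to the start.

Shape 4 is a quadratic bezier drawn with `<path>`. Its stroke #ff8800 means engrave at S362, F3487. After flipping Y the toolpath is (197.730,22.273) → (175.219,21.027) → (157.602,20.726) → (144.878,21.370) → (137.047,22.960) → (134.110,25.495).

Shape 5 is a closed polygon drawn with `<polygon>`. Its stroke #ff8800 means engrave at S362, F3487. After flipping Y the toolpath is (63.397,17.320) → (184.191,63.769) → (123.162,150.220) → (37.106,100.261) → (42.441,153.124) → (63.397,17.320), returning to the start.

G21
G90
G0 X97.097 Y54.764
M4 S513
G1 X275.401 Y73.753 F2017
G1 X162.511 Y68.305 F2017
G0 X49.120 Y25.408
M4 S884
G1 X57.133 Y31.840 F1140
G1 X53.733 Y34.490 F1140
G1 X45.814 Y34.791 F1140
G1 X40.269 Y34.172 F1140
G1 X43.991 Y34.065 F1140
G0 X73.229 Y84.746
M4 S513
G1 X119.314 Y84.746 F2017
G1 X119.314 Y28.025 F2017
G1 X73.229 Y28.025 F2017
G1 X73.229 Y84.746 F2017
G0 X197.730 Y22.273
M4 S362
G1 X175.219 Y21.027 F3487
G1 X157.602 Y20.726 F3487
G1 X144.878 Y21.370 F3487
G1 X137.047 Y22.960 F3487
G1 X134.110 Y25.495 F3487
G0 X63.397 Y17.320
M4 S362
G1 X184.191 Y63.769 F3487
G1 X123.162 Y150.220 F3487
G1 X37.106 Y100.261 F3487
G1 X42.441 Y153.124 F3487
G1 X63.397 Y17.320 F3487
M5
G0 X0.000 Y0.000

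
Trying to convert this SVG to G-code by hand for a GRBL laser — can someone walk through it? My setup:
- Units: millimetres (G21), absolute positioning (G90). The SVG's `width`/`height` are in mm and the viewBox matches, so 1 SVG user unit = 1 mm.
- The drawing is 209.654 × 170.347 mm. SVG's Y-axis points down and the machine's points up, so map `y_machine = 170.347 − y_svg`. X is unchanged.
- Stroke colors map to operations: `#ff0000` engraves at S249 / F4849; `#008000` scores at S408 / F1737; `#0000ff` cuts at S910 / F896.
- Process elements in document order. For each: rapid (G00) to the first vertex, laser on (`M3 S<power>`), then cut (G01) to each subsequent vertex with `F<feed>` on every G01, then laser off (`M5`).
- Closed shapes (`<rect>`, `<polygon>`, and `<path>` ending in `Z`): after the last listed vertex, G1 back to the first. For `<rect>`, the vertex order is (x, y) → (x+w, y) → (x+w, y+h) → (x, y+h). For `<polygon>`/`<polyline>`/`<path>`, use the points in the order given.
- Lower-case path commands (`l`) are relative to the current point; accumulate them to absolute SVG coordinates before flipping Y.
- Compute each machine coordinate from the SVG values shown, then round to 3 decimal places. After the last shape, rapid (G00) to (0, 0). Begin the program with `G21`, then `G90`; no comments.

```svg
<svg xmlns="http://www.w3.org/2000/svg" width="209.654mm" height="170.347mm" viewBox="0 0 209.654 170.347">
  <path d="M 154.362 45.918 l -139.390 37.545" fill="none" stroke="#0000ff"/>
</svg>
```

G21
G90
G00 X154.362 Y124.429
M3 S910
G01 X14.972 Y86.884 F896
M5
G00 X0.000 Y0.000

Since the viewBox matches the mm dimensions, user units are millimetres directly. The only transform is the Y-flip y_m = 170.347 − y_svg.

Shape 1 is a line segment drawn with `<path>`. Its stroke #0000ff means cut at S910, F896. After flipping Y the toolpath is (154.362,124.429) → (14.972,86.884).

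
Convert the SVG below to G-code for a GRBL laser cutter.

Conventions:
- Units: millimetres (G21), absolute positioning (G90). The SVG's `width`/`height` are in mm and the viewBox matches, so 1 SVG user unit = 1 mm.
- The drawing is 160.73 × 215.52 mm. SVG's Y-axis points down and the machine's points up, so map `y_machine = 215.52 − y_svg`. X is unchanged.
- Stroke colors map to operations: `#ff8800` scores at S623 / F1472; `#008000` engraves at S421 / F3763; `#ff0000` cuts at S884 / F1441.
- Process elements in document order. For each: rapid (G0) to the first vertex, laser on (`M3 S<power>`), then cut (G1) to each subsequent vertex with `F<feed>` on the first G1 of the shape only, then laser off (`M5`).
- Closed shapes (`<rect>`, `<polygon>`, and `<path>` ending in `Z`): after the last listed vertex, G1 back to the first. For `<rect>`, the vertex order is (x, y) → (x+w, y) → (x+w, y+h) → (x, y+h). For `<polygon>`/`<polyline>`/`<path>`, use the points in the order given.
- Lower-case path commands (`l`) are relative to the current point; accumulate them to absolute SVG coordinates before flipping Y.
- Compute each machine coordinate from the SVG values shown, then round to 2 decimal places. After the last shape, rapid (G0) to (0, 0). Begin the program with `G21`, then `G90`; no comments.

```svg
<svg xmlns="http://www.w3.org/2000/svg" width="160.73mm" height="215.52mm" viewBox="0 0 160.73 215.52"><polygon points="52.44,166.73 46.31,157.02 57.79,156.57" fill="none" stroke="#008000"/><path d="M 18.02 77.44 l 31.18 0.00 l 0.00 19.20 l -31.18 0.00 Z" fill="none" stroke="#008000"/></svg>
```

1 u = 1 mm; y_m = 215.52 − y.

[1] `<polygon>` regular polygon, #008000→engrave S421 F3763: (52.44,48.79) → (46.31,58.50) → (57.79,58.95) → (52.44,48.79) (closed)

[2] `<path>` rectangle, #008000→engrave S421 F3763: (18.02,138.08) → (49.20,138.08) → (49.20,118.88) → (18.02,118.88) → (18.02,138.08) (closed)

G21
G90
G0 X52.44 Y48.79
M3 S421
G1 X46.31 Y58.50 F3763
G1 X57.79 Y58.95
G1 X52.44 Y48.79
M5
G0 X18.02 Y138.08
M3 S421
G1 X49.20 Y138.08 F3763
G1 X49.20 Y118.88
G1 X18.02 Y118.88
G1 X18.02 Y138.08
M5
G0 X0.00 Y0.00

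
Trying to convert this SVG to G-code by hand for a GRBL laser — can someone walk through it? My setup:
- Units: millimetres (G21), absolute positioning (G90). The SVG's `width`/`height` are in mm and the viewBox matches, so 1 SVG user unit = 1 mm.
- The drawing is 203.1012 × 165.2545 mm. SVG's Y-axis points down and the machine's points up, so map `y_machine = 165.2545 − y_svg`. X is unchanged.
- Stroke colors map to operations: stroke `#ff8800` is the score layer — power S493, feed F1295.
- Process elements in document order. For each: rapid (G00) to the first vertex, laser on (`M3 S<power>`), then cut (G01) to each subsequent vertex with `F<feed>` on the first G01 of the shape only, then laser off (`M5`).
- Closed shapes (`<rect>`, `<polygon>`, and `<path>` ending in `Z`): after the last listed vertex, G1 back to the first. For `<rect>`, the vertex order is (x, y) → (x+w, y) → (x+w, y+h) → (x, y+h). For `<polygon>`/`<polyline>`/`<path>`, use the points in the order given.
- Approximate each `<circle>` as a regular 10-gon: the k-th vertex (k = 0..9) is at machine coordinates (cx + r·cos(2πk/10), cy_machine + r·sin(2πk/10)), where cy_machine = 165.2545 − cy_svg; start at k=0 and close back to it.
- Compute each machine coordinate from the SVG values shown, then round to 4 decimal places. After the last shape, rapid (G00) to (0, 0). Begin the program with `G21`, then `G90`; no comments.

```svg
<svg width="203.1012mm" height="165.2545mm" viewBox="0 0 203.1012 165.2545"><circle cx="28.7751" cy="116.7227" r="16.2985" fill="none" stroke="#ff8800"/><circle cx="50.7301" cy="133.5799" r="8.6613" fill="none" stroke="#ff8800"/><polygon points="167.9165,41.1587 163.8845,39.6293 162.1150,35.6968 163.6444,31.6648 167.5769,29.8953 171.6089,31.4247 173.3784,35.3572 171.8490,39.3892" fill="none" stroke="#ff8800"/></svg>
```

1 u = 1 mm; y_m = 165.2545 − y.

[1] `<circle>` circle, #ff8800→score S493 F1295: (45.0736,48.5318) → (41.9609,58.1118) → (33.8116,64.0326) → (23.7386,64.0326) → (15.5893,58.1118) → (12.4766,48.5318) → (15.5893,38.9518) → (23.7386,33.0310) → (33.8116,33.0310) → (41.9609,38.9518) → (45.0736,48.5318) (closed)

[2] `<circle>` circle, #ff8800→score S493 F1295: (59.3914,31.6746) → (57.7372,36.7656) → (53.4066,39.9120) → (48.0536,39.9120) → (43.7230,36.7656) → (42.0688,31.6746) → (43.7230,26.5836) → (48.0536,23.4372) → (53.4066,23.4372) → (57.7372,26.5836) → (59.3914,31.6746) (closed)

[3] `<polygon>` regular polygon, #ff8800→score S493 F1295: (167.9165,124.0958) → (163.8845,125.6252) → (162.1150,129.5577) → (163.6444,133.5897) → (167.5769,135.3592) → (171.6089,133.8298) → (173.3784,129.8973) → (171.8490,125.8653) → (167.9165,124.0958) (closed)

G21
G90
G00 X45.0736 Y48.5318
M3 S493
G01 X41.9609 Y58.1118 F1295
G01 X33.8116 Y64.0326
G01 X23.7386 Y64.0326
G01 X15.5893 Y58.1118
G01 X12.4766 Y48.5318
G01 X15.5893 Y38.9518
G01 X23.7386 Y33.0310
G01 X33.8116 Y33.0310
G01 X41.9609 Y38.9518
G01 X45.0736 Y48.5318
M5
G00 X59.3914 Y31.6746
M3 S493
G01 X57.7372 Y36.7656 F1295
G01 X53.4066 Y39.9120
G01 X48.0536 Y39.9120
G01 X43.7230 Y36.7656
G01 X42.0688 Y31.6746
G01 X43.7230 Y26.5836
G01 X48.0536 Y23.4372
G01 X53.4066 Y23.4372
G01 X57.7372 Y26.5836
G01 X59.3914 Y31.6746
M5
G00 X167.9165 Y124.0958
M3 S493
G01 X163.8845 Y125.6252 F1295
G01 X162.1150 Y129.5577
G01 X163.6444 Y133.5897
G01 X167.5769 Y135.3592
G01 X171.6089 Y133.8298
G01 X173.3784 Y129.8973
G01 X171.8490 Y125.8653
G01 X167.9165 Y124.0958
M5
G00 X0.0000 Y0.0000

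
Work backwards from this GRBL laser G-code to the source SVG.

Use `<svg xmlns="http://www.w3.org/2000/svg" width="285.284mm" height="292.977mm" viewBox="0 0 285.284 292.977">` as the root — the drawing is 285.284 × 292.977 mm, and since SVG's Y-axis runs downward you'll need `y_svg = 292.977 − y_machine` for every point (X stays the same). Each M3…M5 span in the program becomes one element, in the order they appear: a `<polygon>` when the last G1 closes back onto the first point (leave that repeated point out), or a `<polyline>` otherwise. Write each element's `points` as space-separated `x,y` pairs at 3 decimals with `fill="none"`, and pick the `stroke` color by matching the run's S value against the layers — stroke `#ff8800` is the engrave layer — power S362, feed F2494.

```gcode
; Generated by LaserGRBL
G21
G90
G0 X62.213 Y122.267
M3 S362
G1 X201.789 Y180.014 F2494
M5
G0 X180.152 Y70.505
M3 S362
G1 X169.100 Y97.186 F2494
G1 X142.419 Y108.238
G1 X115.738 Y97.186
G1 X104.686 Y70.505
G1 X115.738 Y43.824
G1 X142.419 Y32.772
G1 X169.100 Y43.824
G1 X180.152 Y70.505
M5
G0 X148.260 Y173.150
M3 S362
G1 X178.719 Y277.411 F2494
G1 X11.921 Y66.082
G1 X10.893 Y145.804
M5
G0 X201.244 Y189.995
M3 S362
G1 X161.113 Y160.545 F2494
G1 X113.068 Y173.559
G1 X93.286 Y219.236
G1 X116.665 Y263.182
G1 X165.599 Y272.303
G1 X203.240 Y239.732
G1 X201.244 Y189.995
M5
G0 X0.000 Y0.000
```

y_svg = 292.977 − y_m. Every run uses S362, so all elements get stroke `#ff8800` (engrave).

[1] open run; points: 62.213,170.710 201.789,112.963

[2] closed run; points: 180.152,222.472 169.100,195.791 142.419,184.739 115.738,195.791 104.686,222.472 115.738,249.153 142.419,260.205 169.100,249.153

[3] open run; points: 148.260,119.827 178.719,15.566 11.921,226.895 10.893,147.173

[4] closed run; points: 201.244,102.982 161.113,132.432 113.068,119.418 93.286,73.741 116.665,29.795 165.599,20.674 203.240,53.245

<svg xmlns="http://www.w3.org/2000/svg" width="285.284mm" height="292.977mm" viewBox="0 0 285.284 292.977">
  <polyline points="62.213,170.710 201.789,112.963" fill="none" stroke="#ff8800"/>
  <polygon points="180.152,222.472 169.100,195.791 142.419,184.739 115.738,195.791 104.686,222.472 115.738,249.153 142.419,260.205 169.100,249.153" fill="none" stroke="#ff8800"/>
  <polyline points="148.260,119.827 178.719,15.566 11.921,226.895 10.893,147.173" fill="none" stroke="#ff8800"/>
  <polygon points="201.244,102.982 161.113,132.432 113.068,119.418 93.286,73.741 116.665,29.795 165.599,20.674 203.240,53.245" fill="none" stroke="#ff8800"/>
</svg>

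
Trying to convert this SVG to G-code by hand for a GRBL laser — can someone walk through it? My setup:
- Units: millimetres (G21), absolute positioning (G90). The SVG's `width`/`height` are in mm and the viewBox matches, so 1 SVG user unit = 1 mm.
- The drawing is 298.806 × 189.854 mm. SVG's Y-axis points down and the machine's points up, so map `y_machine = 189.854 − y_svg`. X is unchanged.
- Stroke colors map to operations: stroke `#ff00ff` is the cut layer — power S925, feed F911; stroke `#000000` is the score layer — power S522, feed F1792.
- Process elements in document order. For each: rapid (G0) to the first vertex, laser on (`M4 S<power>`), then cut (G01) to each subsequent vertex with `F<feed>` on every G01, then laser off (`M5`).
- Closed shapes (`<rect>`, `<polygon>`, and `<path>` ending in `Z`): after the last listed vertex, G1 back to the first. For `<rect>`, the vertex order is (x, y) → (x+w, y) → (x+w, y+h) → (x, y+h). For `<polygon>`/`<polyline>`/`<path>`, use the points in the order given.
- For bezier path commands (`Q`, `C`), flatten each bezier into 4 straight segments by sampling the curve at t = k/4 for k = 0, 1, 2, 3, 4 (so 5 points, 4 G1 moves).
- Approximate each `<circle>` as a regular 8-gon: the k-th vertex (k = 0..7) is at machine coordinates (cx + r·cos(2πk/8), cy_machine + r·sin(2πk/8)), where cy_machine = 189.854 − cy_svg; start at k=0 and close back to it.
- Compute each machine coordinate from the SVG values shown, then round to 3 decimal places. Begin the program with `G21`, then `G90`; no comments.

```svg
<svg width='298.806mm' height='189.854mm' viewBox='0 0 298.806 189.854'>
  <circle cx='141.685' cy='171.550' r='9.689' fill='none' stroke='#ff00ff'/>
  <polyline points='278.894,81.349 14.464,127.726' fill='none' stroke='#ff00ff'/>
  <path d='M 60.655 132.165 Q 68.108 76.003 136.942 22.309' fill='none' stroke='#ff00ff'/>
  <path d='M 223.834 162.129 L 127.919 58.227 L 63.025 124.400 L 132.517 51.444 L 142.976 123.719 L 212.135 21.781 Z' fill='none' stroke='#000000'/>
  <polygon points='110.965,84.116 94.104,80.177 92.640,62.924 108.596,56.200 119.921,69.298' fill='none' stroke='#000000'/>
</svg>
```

viewBox `0 0 298.806 189.854` with mm width/height → 1 unit = 1 mm. Flip: y_m = 189.854 − y_svg.

**Shape 1** — `<circle>` circle, stroke `#ff00ff` → cut (S925, F911). Machine vertices: (151.374,18.304) → (148.536,25.155) → (141.685,27.993) → (134.834,25.155) → (131.996,18.304) → (134.834,11.453) → (141.685,8.615) → (148.536,11.453) → (151.374,18.304). Closed: final G1 returns to the first vertex.

**Shape 2** — `<polyline>` line segment, stroke `#ff00ff` → cut (S925, F911). Machine vertices: (278.894,108.505) → (14.464,62.128). Open path.

**Shape 3** — `<path>` quadratic bezier, stroke `#ff00ff` → cut (S925, F911). Control points (SVG): P0=(60.655,132.165), P1=(68.108,76.003), P2=(136.942,22.309); sampled at t=k/4. Machine vertices: (60.655,57.689) → (68.218,85.616) → (83.453,113.234) → (106.361,140.544) → (136.942,167.545). Open path.

**Shape 4** — `<path>` closed polygon, stroke `#000000` → score (S522, F1792). Machine vertices: (223.834,27.725) → (127.919,131.627) → (63.025,65.454) → (132.517,138.410) → (142.976,66.135) → (212.135,168.073) → (223.834,27.725). Closed: final G1 returns to the first vertex.

**Shape 5** — `<polygon>` regular polygon, stroke `#000000` → score (S522, F1792). Machine vertices: (110.965,105.738) → (94.104,109.677) → (92.640,126.930) → (108.596,133.654) → (119.921,120.556) → (110.965,105.738). Closed: final G1 returns to the first vertex.

G21
G90
G0 X151.374 Y18.304
M4 S925
G01 X148.536 Y25.155 F911
G01 X141.685 Y27.993 F911
G01 X134.834 Y25.155 F911
G01 X131.996 Y18.304 F911
G01 X134.834 Y11.453 F911
G01 X141.685 Y8.615 F911
G01 X148.536 Y11.453 F911
G01 X151.374 Y18.304 F911
M5
G0 X278.894 Y108.505
M4 S925
G01 X14.464 Y62.128 F911
M5
G0 X60.655 Y57.689
M4 S925
G01 X68.218 Y85.616 F911
G01 X83.453 Y113.234 F911
G01 X106.361 Y140.544 F911
G01 X136.942 Y167.545 F911
M5
G0 X223.834 Y27.725
M4 S522
G01 X127.919 Y131.627 F1792
G01 X63.025 Y65.454 F1792
G01 X132.517 Y138.410 F1792
G01 X142.976 Y66.135 F1792
G01 X212.135 Y168.073 F1792
G01 X223.834 Y27.725 F1792
M5
G0 X110.965 Y105.738
M4 S522
G01 X94.104 Y109.677 F1792
G01 X92.640 Y126.930 F1792
G01 X108.596 Y133.654 F1792
G01 X119.921 Y120.556 F1792
G01 X110.965 Y105.738 F1792
M5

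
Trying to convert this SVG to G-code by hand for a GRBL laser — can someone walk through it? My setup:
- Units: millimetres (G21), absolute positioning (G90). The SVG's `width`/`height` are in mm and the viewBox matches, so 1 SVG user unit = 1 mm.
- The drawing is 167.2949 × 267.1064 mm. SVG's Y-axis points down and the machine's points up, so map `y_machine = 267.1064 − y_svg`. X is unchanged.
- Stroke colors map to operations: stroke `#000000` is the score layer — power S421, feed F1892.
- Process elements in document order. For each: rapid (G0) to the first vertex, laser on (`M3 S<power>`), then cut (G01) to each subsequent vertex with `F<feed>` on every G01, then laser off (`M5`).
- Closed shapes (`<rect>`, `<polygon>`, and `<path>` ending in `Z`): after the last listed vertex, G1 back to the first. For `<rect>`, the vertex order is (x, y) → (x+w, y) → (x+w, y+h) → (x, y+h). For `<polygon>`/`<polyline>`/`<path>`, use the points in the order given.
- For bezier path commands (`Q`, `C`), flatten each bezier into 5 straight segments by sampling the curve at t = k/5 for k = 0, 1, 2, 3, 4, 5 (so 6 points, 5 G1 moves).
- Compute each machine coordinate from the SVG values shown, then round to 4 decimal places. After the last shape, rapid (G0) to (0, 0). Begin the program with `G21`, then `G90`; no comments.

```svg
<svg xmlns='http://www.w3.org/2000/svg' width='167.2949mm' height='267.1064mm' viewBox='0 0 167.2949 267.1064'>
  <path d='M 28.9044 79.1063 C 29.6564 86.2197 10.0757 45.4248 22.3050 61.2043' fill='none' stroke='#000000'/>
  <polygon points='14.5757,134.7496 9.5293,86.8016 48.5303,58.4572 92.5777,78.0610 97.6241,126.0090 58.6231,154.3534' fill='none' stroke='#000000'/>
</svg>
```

G21
G90
G0 X28.9044 Y188.0001
M3 S421
G01 X27.3328 Y188.6452 F1892
G01 X23.3842 Y195.7731 F1892
G01 X19.5615 Y204.3687 F1892
G01 X18.3675 Y209.4167 F1892
G01 X22.3050 Y205.9021 F1892
M5
G0 X14.5757 Y132.3568
M3 S421
G01 X9.5293 Y180.3048 F1892
G01 X48.5303 Y208.6492 F1892
G01 X92.5777 Y189.0454 F1892
G01 X97.6241 Y141.0974 F1892
G01 X58.6231 Y112.7530 F1892
G01 X14.5757 Y132.3568 F1892
M5
G0 X0.0000 Y0.0000

viewBox `0 0 167.2949 267.1064` with mm width/height → 1 unit = 1 mm. Flip: y_m = 267.1064 − y_svg.

**Shape 1** — `<path>` cubic bezier, stroke `#000000` → score (S421, F1892). Control points (SVG): P0=(28.9044,79.1063), P1=(29.6564,86.2197), P2=(10.0757,45.4248), P3=(22.3050,61.2043); sampled at t=k/5. Machine vertices: (28.9044,188.0001) → (27.3328,188.6452) → (23.3842,195.7731) → (19.5615,204.3687) → (18.3675,209.4167) → (22.3050,205.9021). Open path.

**Shape 2** — `<polygon>` regular polygon, stroke `#000000` → score (S421, F1892). Machine vertices: (14.5757,132.3568) → (9.5293,180.3048) → (48.5303,208.6492) → (92.5777,189.0454) → (97.6241,141.0974) → (58.6231,112.7530) → (14.5757,132.3568). Closed: final G1 returns to the first vertex.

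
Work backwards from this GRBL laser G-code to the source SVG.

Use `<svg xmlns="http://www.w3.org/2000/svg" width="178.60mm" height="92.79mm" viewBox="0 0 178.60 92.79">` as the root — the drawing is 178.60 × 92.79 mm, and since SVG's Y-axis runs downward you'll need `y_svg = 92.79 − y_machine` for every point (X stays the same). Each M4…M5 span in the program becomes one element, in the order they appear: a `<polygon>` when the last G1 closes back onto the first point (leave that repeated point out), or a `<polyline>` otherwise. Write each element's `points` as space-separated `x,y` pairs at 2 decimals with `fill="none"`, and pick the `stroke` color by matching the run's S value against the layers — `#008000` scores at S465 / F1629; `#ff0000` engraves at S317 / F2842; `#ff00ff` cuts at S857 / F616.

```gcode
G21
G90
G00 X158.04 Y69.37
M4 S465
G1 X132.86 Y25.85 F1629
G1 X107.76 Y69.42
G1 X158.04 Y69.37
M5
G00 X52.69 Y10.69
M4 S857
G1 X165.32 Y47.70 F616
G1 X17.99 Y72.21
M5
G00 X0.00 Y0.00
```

Machine Y-up, SVG Y-down with viewBox height 92.79, so y_svg = 92.79 − y_machine; X carries over.

Run 1: S465 ⇒ score layer `#008000`. The run returns to its start, so emit a `<polygon>` with points (Y-flipped): 158.04,23.42 132.86,66.94 107.76,23.37.

Run 2: the run's S857 means `#ff00ff` (cut). The run is open, so emit a `<polyline>` with points (Y-flipped): 52.69,82.10 165.32,45.09 17.99,20.58.

<svg xmlns="http://www.w3.org/2000/svg" width="178.60mm" height="92.79mm" viewBox="0 0 178.60 92.79">
  <polygon points="158.04,23.42 132.86,66.94 107.76,23.37" fill="none" stroke="#008000"/>
  <polyline points="52.69,82.10 165.32,45.09 17.99,20.58" fill="none" stroke="#ff00ff"/>
</svg>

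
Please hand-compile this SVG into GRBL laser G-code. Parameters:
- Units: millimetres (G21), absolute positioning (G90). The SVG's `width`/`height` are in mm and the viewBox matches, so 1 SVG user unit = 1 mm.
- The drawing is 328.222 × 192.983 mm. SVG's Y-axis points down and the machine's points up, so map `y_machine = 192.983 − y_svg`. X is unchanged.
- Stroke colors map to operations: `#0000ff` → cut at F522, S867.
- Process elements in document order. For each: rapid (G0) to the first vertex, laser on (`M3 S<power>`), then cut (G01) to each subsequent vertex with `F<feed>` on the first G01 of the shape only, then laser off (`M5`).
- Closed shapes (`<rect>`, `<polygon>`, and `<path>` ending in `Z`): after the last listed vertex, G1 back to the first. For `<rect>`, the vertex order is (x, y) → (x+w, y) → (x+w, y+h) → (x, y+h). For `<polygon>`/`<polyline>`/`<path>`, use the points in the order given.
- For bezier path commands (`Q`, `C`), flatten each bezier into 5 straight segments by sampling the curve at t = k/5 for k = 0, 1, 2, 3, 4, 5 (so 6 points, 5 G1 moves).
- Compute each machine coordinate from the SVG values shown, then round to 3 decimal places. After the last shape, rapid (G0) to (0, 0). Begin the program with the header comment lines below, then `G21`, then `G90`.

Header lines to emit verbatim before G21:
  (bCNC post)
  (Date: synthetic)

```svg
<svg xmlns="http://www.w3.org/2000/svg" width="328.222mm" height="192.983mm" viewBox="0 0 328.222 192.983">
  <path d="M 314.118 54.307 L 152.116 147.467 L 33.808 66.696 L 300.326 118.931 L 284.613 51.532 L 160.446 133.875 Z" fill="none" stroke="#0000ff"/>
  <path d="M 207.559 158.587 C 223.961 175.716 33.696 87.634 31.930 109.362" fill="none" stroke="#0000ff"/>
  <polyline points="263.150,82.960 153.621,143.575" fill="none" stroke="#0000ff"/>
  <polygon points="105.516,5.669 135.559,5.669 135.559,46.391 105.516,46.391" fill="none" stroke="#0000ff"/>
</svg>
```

viewBox `0 0 328.222 192.983` with mm width/height → 1 unit = 1 mm. Flip: y_m = 192.983 − y_svg.

**Shape 1** — `<path>` closed polygon, stroke `#0000ff` → cut (S867, F522). Machine vertices: (314.118,138.676) → (152.116,45.516) → (33.808,126.287) → (300.326,74.052) → (284.613,141.451) → (160.446,59.108) → (314.118,138.676). Closed: final G1 returns to the first vertex.

**Shape 2** — `<path>` cubic bezier, stroke `#0000ff` → cut (S867, F522). Control points (SVG): P0=(207.559,158.587), P1=(223.961,175.716), P2=(33.696,87.634), P3=(31.930,109.362); sampled at t=k/5. Machine vertices: (207.559,34.396) → (195.761,35.024) → (153.332,50.581) → (99.238,70.747) → (52.448,85.201) → (31.930,83.621). Open path.

**Shape 3** — `<polyline>` line segment, stroke `#0000ff` → cut (S867, F522). Machine vertices: (263.150,110.023) → (153.621,49.408). Open path.

**Shape 4** — `<polygon>` rectangle, stroke `#0000ff` → cut (S867, F522). Machine vertices: (105.516,187.314) → (135.559,187.314) → (135.559,146.592) → (105.516,146.592) → (105.516,187.314). Closed: final G1 returns to the first vertex.

(bCNC post)
(Date: synthetic)
G21
G90
G0 X314.118 Y138.676
M3 S867
G01 X152.116 Y45.516 F522
G01 X33.808 Y126.287
G01 X300.326 Y74.052
G01 X284.613 Y141.451
G01 X160.446 Y59.108
G01 X314.118 Y138.676
M5
G0 X207.559 Y34.396
M3 S867
G01 X195.761 Y35.024 F522
G01 X153.332 Y50.581
G01 X99.238 Y70.747
G01 X52.448 Y85.201
G01 X31.930 Y83.621
M5
G0 X263.150 Y110.023
M3 S867
G01 X153.621 Y49.408 F522
M5
G0 X105.516 Y187.314
M3 S867
G01 X135.559 Y187.314 F522
G01 X135.559 Y146.592
G01 X105.516 Y146.592
G01 X105.516 Y187.314
M5
G0 X0.000 Y0.000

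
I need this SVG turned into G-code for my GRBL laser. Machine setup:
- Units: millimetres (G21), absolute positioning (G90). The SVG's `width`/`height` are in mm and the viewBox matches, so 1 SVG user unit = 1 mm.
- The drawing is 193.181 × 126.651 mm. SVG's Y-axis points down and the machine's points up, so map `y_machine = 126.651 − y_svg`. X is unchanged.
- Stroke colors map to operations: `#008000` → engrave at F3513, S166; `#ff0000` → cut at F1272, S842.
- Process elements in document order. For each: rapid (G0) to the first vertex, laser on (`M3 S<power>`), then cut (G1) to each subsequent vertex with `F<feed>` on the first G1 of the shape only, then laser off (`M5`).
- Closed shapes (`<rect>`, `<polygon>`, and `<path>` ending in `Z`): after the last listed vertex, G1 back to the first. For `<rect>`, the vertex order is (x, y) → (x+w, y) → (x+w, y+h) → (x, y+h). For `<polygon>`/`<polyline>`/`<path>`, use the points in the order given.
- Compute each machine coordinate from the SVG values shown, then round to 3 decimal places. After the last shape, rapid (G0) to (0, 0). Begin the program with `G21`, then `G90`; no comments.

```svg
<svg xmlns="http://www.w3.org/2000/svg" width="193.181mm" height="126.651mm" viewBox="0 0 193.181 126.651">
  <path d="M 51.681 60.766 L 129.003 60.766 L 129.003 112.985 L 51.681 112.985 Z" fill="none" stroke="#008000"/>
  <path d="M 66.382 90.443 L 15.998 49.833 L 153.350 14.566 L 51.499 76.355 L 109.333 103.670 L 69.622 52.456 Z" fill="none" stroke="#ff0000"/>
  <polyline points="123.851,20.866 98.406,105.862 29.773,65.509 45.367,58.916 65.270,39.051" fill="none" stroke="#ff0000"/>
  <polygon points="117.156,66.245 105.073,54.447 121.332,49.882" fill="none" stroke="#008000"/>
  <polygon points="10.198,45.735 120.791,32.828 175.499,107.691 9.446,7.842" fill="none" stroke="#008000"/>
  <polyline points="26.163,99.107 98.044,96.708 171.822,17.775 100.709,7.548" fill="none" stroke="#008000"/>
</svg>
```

1 u = 1 mm; y_m = 126.651 − y.

[1] `<path>` rectangle, #008000→engrave S166 F3513: (51.681,65.885) → (129.003,65.885) → (129.003,13.666) → (51.681,13.666) → (51.681,65.885) (closed)

[2] `<path>` closed polygon, #ff0000→cut S842 F1272: (66.382,36.208) → (15.998,76.818) → (153.350,112.085) → (51.499,50.296) → (109.333,22.981) → (69.622,74.195) → (66.382,36.208) (closed)

[3] `<polyline>` open polyline, #ff0000→cut S842 F1272: (123.851,105.785) → (98.406,20.789) → (29.773,61.142) → (45.367,67.735) → (65.270,87.600)

[4] `<polygon>` regular polygon, #008000→engrave S166 F3513: (117.156,60.406) → (105.073,72.204) → (121.332,76.769) → (117.156,60.406) (closed)

[5] `<polygon>` closed polygon, #008000→engrave S166 F3513: (10.198,80.916) → (120.791,93.823) → (175.499,18.960) → (9.446,118.809) → (10.198,80.916) (closed)

[6] `<polyline>` open polyline, #008000→engrave S166 F3513: (26.163,27.544) → (98.044,29.943) → (171.822,108.876) → (100.709,119.103)

G21
G90
G0 X51.681 Y65.885
M3 S166
G1 X129.003 Y65.885 F3513
G1 X129.003 Y13.666
G1 X51.681 Y13.666
G1 X51.681 Y65.885
M5
G0 X66.382 Y36.208
M3 S842
G1 X15.998 Y76.818 F1272
G1 X153.350 Y112.085
G1 X51.499 Y50.296
G1 X109.333 Y22.981
G1 X69.622 Y74.195
G1 X66.382 Y36.208
M5
G0 X123.851 Y105.785
M3 S842
G1 X98.406 Y20.789 F1272
G1 X29.773 Y61.142
G1 X45.367 Y67.735
G1 X65.270 Y87.600
M5
G0 X117.156 Y60.406
M3 S166
G1 X105.073 Y72.204 F3513
G1 X121.332 Y76.769
G1 X117.156 Y60.406
M5
G0 X10.198 Y80.916
M3 S166
G1 X120.791 Y93.823 F3513
G1 X175.499 Y18.960
G1 X9.446 Y118.809
G1 X10.198 Y80.916
M5
G0 X26.163 Y27.544
M3 S166
G1 X98.044 Y29.943 F3513
G1 X171.822 Y108.876
G1 X100.709 Y119.103
M5
G0 X0.000 Y0.000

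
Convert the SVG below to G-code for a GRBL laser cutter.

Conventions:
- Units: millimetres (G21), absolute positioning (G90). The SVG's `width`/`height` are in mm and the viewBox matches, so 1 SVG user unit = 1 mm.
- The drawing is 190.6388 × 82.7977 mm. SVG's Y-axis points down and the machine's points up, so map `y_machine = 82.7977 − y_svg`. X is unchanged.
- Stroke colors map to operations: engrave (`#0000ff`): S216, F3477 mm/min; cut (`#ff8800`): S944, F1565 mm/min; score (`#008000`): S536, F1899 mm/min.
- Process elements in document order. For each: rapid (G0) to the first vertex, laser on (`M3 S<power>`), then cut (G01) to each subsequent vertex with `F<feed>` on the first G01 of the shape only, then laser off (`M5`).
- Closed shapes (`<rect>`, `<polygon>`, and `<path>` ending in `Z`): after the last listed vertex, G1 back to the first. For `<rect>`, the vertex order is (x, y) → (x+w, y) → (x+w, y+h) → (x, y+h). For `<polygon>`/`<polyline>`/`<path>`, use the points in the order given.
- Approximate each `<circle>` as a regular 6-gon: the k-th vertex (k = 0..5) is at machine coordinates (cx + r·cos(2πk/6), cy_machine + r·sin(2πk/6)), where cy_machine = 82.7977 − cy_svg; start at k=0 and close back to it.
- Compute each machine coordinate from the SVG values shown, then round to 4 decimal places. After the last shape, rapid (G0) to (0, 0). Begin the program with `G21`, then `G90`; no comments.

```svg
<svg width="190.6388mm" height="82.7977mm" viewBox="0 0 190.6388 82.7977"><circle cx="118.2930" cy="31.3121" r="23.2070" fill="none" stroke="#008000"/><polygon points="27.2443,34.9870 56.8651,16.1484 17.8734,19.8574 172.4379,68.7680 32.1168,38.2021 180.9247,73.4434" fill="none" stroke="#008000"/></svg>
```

G21
G90
G0 X141.5000 Y51.4856
M3 S536
G01 X129.8965 Y71.5835 F1899
G01 X106.6895 Y71.5835
G01 X95.0860 Y51.4856
G01 X106.6895 Y31.3877
G01 X129.8965 Y31.3877
G01 X141.5000 Y51.4856
M5
G0 X27.2443 Y47.8107
M3 S536
G01 X56.8651 Y66.6493 F1899
G01 X17.8734 Y62.9403
G01 X172.4379 Y14.0297
G01 X32.1168 Y44.5956
G01 X180.9247 Y9.3543
G01 X27.2443 Y47.8107
M5
G0 X0.0000 Y0.0000

1 u = 1 mm; y_m = 82.7977 − y.

[1] `<circle>` circle, #008000→score S536 F1899: (141.5000,51.4856) → (129.8965,71.5835) → (106.6895,71.5835) → (95.0860,51.4856) → (106.6895,31.3877) → (129.8965,31.3877) → (141.5000,51.4856) (closed)

[2] `<polygon>` closed polygon, #008000→score S536 F1899: (27.2443,47.8107) → (56.8651,66.6493) → (17.8734,62.9403) → (172.4379,14.0297) → (32.1168,44.5956) → (180.9247,9.3543) → (27.2443,47.8107) (closed)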